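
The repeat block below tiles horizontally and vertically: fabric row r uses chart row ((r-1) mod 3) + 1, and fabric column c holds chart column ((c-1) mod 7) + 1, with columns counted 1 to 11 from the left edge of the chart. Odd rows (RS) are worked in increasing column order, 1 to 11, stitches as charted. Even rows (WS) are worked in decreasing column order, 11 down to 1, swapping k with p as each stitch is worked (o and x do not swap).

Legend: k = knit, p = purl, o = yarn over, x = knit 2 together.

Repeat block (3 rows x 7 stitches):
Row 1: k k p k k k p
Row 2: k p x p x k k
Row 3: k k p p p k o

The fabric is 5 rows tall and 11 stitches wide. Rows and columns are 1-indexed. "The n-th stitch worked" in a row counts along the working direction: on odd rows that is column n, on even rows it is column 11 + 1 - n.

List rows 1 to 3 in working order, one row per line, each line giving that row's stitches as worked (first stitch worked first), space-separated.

Result:
k k p k k k p k k p k
k x k p p p x k x k p
k k p p p k o k k p p

Derivation:
Row 1: chart row 1, RS - tile across columns 1-11 and work as-is.
Row 2: chart row 2, WS - tiled (columns 1-11): k p x p x k k k p x p; work from column 11 back to 1 with k<->p swapped.
Row 3: chart row 3, RS - tile across columns 1-11 and work as-is.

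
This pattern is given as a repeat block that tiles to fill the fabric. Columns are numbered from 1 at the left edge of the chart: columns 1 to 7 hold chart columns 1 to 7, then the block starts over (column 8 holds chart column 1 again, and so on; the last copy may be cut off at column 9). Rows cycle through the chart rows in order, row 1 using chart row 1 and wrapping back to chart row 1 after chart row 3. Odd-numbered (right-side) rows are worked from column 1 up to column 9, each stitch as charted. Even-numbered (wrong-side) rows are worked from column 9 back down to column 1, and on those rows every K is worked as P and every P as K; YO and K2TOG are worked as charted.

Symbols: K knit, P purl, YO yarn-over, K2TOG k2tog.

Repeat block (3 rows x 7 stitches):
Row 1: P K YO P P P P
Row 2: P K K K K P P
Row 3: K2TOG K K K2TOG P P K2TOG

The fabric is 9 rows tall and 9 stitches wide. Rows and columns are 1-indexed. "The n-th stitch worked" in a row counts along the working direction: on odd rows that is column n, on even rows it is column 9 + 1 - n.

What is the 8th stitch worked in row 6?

Row 6: (6-1) mod 3 = 2, so use chart row 3. Even row -> WS.
Chart row 3 tiled across columns 1-9: K2TOG K K K2TOG P P K2TOG K2TOG K
WS row: flip the tiled sequence (start at column 9) and apply K<->P; YO and K2TOG stay.
Row 6 as worked: P K2TOG K2TOG K K K2TOG P P K2TOG
The 8th stitch worked is P.

== STITCH ==
P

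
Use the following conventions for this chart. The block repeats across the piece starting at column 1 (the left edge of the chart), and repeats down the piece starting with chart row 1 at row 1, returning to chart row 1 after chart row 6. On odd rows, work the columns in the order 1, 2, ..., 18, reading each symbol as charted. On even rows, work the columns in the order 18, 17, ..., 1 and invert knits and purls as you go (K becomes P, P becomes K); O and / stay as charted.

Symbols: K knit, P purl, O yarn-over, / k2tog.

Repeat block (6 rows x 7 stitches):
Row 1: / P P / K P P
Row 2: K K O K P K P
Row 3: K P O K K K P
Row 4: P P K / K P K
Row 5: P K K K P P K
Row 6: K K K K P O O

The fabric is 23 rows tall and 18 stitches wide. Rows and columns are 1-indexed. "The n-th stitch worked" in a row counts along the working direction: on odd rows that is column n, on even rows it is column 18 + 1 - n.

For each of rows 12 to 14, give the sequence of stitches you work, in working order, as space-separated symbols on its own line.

Rows as worked:
P P P P O O K P P P P O O K P P P P
/ P P / K P P / P P / K P P / P P /
P O P P K P K P O P P K P K P O P P

Derivation:
Row 12: chart row 6, WS - tiled (columns 1-18): K K K K P O O K K K K P O O K K K K; work from column 18 back to 1 with K<->P swapped.
Row 13: chart row 1, RS - tile across columns 1-18 and work as-is.
Row 14: chart row 2, WS - tiled (columns 1-18): K K O K P K P K K O K P K P K K O K; work from column 18 back to 1 with K<->P swapped.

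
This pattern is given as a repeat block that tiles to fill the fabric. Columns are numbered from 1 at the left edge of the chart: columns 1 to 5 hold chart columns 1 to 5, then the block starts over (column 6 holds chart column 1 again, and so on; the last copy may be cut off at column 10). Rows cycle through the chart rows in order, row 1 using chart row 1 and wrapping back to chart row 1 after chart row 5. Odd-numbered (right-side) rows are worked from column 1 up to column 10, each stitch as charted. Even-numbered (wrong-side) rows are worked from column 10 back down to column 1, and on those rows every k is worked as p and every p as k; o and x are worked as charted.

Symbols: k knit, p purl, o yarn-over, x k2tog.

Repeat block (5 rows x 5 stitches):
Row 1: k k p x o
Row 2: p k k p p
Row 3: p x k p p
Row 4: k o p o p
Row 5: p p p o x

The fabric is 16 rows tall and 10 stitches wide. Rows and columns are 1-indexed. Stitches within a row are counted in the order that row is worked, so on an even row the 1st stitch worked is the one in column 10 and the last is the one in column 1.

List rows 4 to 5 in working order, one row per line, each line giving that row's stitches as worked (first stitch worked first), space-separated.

Row 4: chart row 4, WS - tiled (columns 1-10): k o p o p k o p o p; work from column 10 back to 1 with k<->p swapped.
Row 5: chart row 5, RS - tile across columns 1-10 and work as-is.

Result:
k o k o p k o k o p
p p p o x p p p o x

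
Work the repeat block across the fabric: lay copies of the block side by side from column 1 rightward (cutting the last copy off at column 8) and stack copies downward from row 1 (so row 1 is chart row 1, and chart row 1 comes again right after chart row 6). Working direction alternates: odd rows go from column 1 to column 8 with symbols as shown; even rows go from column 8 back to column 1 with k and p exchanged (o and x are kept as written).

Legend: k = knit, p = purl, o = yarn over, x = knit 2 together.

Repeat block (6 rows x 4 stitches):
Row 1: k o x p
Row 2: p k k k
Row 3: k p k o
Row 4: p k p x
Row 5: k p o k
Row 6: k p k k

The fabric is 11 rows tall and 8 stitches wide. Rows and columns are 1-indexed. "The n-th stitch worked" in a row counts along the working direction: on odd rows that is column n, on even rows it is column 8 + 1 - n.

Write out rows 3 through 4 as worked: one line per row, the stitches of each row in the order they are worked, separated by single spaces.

Row 3: chart row 3, RS - tile across columns 1-8 and work as-is.
Row 4: chart row 4, WS - tiled (columns 1-8): p k p x p k p x; work from column 8 back to 1 with k<->p swapped.

== ROWS AS WORKED ==
k p k o k p k o
x k p k x k p k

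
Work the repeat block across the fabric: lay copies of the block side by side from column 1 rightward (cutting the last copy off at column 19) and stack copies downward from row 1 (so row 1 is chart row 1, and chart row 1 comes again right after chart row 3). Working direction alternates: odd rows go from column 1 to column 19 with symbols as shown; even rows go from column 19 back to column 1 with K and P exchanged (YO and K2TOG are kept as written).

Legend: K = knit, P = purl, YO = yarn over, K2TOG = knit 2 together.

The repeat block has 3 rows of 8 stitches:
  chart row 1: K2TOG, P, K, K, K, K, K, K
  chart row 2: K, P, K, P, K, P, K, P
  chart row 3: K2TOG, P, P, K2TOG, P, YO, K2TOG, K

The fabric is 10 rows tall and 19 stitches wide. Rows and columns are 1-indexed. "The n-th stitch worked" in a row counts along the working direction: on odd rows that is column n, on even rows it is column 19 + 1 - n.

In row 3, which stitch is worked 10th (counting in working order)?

Row 3: (3-1) mod 3 = 2, so use chart row 3. Odd row -> RS.
Chart row 3 tiled across columns 1-19: K2TOG P P K2TOG P YO K2TOG K K2TOG P P K2TOG P YO K2TOG K K2TOG P P
RS row: no reversal, no swap; stitch n worked = column n.
Stitch 10 in working order -> P

Result:
P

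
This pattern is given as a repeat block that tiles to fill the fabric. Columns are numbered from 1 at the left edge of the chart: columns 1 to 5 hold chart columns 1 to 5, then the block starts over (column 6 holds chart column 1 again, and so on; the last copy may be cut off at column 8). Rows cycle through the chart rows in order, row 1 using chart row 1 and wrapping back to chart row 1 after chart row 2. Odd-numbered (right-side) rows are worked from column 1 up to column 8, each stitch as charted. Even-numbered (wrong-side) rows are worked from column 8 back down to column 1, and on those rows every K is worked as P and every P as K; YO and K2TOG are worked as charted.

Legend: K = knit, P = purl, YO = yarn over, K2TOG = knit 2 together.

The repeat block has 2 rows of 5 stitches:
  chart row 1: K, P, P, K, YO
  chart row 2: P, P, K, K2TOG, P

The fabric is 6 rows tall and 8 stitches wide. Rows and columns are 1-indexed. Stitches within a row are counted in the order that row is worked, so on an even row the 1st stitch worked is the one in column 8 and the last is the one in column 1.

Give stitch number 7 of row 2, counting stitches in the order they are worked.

Stitch:
K

Derivation:
Row 2: (2-1) mod 2 = 1, so use chart row 2. Even row -> WS.
Chart row 2 tiled across columns 1-8: P P K K2TOG P P P K
WS row: flip the tiled sequence (start at column 8) and apply K<->P; YO and K2TOG stay.
Row 2 as worked: P K K K K2TOG P K K
Counting 7 along the worked row gives K.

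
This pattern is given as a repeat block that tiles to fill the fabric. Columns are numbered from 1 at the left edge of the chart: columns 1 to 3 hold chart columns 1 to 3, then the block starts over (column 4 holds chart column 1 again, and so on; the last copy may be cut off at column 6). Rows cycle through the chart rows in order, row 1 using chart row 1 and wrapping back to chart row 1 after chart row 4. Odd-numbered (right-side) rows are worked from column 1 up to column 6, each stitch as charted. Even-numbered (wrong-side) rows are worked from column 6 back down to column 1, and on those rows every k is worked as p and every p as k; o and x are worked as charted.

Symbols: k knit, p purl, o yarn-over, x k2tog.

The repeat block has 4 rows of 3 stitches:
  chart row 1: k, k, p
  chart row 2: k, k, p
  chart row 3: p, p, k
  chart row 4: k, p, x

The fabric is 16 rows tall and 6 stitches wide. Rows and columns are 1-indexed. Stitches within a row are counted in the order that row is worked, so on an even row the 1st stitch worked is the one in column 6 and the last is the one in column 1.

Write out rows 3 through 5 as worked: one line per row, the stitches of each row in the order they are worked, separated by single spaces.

Result:
p p k p p k
x k p x k p
k k p k k p

Derivation:
Row 3: chart row 3, RS - tile across columns 1-6 and work as-is.
Row 4: chart row 4, WS - tiled (columns 1-6): k p x k p x; work from column 6 back to 1 with k<->p swapped.
Row 5: chart row 1, RS - tile across columns 1-6 and work as-is.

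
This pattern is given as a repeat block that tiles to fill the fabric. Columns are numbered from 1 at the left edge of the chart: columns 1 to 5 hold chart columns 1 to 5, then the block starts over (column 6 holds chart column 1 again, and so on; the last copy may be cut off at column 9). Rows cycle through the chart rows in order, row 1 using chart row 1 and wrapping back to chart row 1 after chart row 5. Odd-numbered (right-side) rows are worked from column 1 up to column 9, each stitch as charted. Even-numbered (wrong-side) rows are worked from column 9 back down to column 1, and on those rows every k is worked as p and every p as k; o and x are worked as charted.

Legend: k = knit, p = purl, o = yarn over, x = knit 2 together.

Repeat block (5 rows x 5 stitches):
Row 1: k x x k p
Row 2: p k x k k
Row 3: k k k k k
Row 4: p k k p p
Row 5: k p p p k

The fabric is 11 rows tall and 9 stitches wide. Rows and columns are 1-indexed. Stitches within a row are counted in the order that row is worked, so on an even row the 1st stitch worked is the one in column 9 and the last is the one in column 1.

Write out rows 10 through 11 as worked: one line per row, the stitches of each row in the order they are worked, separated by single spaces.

Rows as worked:
k k k p p k k k p
k x x k p k x x k

Derivation:
Row 10: chart row 5, WS - tiled (columns 1-9): k p p p k k p p p; work from column 9 back to 1 with k<->p swapped.
Row 11: chart row 1, RS - tile across columns 1-9 and work as-is.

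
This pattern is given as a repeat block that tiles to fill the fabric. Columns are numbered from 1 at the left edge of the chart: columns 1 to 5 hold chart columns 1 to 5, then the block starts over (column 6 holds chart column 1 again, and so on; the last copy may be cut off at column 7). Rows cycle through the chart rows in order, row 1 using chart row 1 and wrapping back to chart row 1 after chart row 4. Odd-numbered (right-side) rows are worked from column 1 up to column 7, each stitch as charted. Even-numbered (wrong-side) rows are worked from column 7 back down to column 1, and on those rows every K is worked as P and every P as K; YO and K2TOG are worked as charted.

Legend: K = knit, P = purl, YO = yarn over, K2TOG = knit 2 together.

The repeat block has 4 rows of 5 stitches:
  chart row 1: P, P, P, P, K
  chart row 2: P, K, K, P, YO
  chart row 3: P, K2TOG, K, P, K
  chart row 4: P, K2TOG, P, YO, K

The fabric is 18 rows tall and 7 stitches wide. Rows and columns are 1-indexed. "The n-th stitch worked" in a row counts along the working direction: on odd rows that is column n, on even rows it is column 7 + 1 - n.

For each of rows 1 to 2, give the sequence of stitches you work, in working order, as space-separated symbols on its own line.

Row 1: chart row 1, RS - tile across columns 1-7 and work as-is.
Row 2: chart row 2, WS - tiled (columns 1-7): P K K P YO P K; work from column 7 back to 1 with K<->P swapped.

Rows as worked:
P P P P K P P
P K YO K P P K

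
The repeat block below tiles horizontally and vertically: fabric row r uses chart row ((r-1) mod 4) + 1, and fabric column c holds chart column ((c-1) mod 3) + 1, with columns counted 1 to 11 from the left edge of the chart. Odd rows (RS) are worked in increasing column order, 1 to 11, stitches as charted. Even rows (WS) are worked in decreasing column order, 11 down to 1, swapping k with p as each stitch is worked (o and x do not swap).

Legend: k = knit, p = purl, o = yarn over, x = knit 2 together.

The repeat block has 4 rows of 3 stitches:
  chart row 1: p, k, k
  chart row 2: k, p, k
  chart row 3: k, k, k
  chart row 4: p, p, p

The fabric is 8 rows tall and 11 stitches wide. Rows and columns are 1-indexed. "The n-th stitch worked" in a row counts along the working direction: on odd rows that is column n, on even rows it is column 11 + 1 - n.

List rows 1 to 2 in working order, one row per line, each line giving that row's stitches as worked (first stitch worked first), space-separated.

Result:
p k k p k k p k k p k
k p p k p p k p p k p

Derivation:
Row 1: chart row 1, RS - tile across columns 1-11 and work as-is.
Row 2: chart row 2, WS - tiled (columns 1-11): k p k k p k k p k k p; work from column 11 back to 1 with k<->p swapped.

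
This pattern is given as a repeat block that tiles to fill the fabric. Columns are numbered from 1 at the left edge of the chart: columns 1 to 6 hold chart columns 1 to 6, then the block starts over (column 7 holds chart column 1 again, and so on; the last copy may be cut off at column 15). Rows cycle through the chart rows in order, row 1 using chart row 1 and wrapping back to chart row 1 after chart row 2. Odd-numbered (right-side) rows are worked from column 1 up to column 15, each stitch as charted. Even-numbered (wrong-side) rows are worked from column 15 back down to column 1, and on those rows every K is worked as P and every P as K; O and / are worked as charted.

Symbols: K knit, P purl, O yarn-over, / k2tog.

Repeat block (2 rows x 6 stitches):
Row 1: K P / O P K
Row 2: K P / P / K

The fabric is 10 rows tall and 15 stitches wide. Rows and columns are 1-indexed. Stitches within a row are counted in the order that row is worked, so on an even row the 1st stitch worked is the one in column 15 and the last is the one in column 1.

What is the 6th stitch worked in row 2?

Row 2 uses chart row ((2-1) mod 2)+1 = 2. Row 2 is even, so WS.
Chart row 2 tiled across columns 1-15: K P / P / K K P / P / K K P /
Wrong side: read the tiled row from column 15 down to 1 and exchange K with P (leave O, /).
Row 2 as worked: / K P P / K / K P P / K / K P
The 6th stitch worked is K.

Stitch:
K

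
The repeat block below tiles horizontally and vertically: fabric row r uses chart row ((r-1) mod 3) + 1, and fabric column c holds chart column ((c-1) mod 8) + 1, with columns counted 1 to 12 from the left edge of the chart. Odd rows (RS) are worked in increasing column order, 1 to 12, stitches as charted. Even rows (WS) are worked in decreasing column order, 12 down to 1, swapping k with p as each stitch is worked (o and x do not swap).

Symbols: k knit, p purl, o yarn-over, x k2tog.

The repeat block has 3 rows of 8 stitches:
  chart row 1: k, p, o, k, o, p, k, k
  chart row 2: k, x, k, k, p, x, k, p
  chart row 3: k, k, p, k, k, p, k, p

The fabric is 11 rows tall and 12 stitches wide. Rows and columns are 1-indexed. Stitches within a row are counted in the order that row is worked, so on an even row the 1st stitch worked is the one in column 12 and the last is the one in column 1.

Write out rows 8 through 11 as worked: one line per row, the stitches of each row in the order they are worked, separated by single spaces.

Row 8: chart row 2, WS - tiled (columns 1-12): k x k k p x k p k x k k; work from column 12 back to 1 with k<->p swapped.
Row 9: chart row 3, RS - tile across columns 1-12 and work as-is.
Row 10: chart row 1, WS - tiled (columns 1-12): k p o k o p k k k p o k; work from column 12 back to 1 with k<->p swapped.
Row 11: chart row 2, RS - tile across columns 1-12 and work as-is.

Rows as worked:
p p x p k p x k p p x p
k k p k k p k p k k p k
p o k p p p k o p o k p
k x k k p x k p k x k k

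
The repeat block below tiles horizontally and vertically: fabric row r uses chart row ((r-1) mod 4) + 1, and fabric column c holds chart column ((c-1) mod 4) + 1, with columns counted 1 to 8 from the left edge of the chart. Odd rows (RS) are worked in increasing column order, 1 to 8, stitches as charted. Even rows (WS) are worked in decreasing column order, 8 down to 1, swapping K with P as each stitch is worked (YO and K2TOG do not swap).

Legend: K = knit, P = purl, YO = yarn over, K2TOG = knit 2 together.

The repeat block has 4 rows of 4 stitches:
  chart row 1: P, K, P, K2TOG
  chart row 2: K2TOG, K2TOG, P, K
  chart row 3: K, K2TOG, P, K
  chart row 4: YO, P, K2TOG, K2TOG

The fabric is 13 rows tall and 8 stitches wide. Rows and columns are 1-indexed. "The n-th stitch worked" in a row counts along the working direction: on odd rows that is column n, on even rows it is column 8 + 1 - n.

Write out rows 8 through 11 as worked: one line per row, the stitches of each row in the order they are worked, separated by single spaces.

Rows as worked:
K2TOG K2TOG K YO K2TOG K2TOG K YO
P K P K2TOG P K P K2TOG
P K K2TOG K2TOG P K K2TOG K2TOG
K K2TOG P K K K2TOG P K

Derivation:
Row 8: chart row 4, WS - tiled (columns 1-8): YO P K2TOG K2TOG YO P K2TOG K2TOG; work from column 8 back to 1 with K<->P swapped.
Row 9: chart row 1, RS - tile across columns 1-8 and work as-is.
Row 10: chart row 2, WS - tiled (columns 1-8): K2TOG K2TOG P K K2TOG K2TOG P K; work from column 8 back to 1 with K<->P swapped.
Row 11: chart row 3, RS - tile across columns 1-8 and work as-is.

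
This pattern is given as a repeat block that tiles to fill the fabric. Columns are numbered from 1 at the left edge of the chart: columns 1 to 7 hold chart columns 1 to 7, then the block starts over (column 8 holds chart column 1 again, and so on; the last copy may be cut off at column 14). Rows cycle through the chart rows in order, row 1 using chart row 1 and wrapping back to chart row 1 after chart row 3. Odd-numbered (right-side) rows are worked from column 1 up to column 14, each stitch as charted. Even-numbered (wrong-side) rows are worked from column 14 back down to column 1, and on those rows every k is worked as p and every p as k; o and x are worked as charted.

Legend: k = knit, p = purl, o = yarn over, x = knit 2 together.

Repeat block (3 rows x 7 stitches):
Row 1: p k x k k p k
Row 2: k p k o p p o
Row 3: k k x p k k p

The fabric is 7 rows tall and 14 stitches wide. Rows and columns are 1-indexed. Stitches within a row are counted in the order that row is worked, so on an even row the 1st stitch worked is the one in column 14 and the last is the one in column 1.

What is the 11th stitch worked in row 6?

== STITCH ==
k

Derivation:
Row 6: (6-1) mod 3 = 2, so use chart row 3. Even row -> WS.
Chart row 3 tiled across columns 1-14: k k x p k k p k k x p k k p
WS row: flip the tiled sequence (start at column 14) and apply k<->p; o and x stay.
Row 6 as worked: k p p k x p p k p p k x p p
The 11th stitch worked is k.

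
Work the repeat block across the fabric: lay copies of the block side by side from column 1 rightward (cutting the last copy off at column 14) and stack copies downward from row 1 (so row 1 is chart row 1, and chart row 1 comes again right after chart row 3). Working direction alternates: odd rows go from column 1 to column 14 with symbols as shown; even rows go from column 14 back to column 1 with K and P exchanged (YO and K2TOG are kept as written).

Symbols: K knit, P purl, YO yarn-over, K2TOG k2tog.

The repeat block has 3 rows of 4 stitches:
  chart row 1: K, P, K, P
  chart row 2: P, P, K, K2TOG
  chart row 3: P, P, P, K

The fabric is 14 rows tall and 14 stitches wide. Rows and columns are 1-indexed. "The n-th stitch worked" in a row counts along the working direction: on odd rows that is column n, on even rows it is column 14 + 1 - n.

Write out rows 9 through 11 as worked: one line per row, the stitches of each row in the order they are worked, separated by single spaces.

Rows as worked:
P P P K P P P K P P P K P P
K P K P K P K P K P K P K P
P P K K2TOG P P K K2TOG P P K K2TOG P P

Derivation:
Row 9: chart row 3, RS - tile across columns 1-14 and work as-is.
Row 10: chart row 1, WS - tiled (columns 1-14): K P K P K P K P K P K P K P; work from column 14 back to 1 with K<->P swapped.
Row 11: chart row 2, RS - tile across columns 1-14 and work as-is.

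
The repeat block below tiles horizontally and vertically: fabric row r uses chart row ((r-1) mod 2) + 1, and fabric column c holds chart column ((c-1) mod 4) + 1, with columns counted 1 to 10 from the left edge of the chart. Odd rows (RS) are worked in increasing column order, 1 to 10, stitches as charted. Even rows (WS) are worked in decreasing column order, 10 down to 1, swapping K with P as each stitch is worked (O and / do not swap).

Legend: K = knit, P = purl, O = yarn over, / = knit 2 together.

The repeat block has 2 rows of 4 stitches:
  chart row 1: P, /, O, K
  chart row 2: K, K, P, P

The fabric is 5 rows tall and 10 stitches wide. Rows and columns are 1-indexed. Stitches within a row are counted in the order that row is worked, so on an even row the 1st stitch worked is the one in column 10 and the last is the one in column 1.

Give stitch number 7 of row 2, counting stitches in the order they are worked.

== STITCH ==
K

Derivation:
Row 2 uses chart row ((2-1) mod 2)+1 = 2. Row 2 is even, so WS.
Chart row 2 tiled across columns 1-10: K K P P K K P P K K
WS row: flip the tiled sequence (start at column 10) and apply K<->P; O and / stay.
Row 2 as worked: P P K K P P K K P P
Stitch 7 in working order -> K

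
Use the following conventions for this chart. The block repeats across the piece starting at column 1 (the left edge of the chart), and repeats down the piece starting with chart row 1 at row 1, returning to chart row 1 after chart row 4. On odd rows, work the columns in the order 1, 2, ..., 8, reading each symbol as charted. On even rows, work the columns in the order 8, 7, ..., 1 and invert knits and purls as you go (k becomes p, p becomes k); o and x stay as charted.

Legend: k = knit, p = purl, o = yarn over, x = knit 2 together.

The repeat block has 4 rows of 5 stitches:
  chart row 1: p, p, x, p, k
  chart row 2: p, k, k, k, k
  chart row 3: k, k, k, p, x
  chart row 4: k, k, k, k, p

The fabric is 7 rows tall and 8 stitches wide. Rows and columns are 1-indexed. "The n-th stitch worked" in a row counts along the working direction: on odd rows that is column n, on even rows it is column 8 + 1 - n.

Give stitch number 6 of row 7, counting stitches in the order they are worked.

Row 7: (7-1) mod 4 = 2, so use chart row 3. Odd row -> RS.
Chart row 3 tiled across columns 1-8: k k k p x k k k
RS row: no reversal, no swap; stitch n worked = column n.
Counting 6 along the worked row gives k.

== STITCH ==
k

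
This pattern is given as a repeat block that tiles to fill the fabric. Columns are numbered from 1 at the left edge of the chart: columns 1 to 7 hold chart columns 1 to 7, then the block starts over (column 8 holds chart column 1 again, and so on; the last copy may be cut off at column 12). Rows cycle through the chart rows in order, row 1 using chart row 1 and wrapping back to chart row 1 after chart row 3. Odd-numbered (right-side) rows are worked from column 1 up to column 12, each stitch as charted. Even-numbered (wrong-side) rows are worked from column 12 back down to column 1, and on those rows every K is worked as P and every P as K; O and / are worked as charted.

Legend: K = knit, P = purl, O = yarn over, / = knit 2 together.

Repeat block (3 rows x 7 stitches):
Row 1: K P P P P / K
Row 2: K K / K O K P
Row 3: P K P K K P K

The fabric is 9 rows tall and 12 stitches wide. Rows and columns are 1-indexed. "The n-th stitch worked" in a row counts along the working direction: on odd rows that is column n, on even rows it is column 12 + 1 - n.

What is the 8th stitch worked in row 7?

Row 7: (7-1) mod 3 = 0, so use chart row 1. Odd row -> RS.
Chart row 1 tiled across columns 1-12: K P P P P / K K P P P P
Right side: take the tiled row as-is (worked left to right from column 1).
Stitch 8 in working order -> K

Result:
K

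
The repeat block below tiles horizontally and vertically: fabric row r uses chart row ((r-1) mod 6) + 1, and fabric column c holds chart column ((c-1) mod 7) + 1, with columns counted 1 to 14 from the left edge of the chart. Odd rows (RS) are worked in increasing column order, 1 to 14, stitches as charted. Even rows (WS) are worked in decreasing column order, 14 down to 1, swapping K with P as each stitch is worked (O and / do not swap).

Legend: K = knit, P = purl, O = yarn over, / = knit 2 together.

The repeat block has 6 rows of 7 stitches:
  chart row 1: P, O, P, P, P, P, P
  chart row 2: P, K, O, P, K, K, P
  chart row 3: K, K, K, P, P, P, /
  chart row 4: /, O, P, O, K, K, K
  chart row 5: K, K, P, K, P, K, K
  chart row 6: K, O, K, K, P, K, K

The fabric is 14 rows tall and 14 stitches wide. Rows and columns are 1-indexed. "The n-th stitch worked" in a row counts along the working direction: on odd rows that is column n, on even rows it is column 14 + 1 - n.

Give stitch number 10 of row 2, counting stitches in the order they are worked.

Row 2 uses chart row ((2-1) mod 6)+1 = 2. Row 2 is even, so WS.
Chart row 2 tiled across columns 1-14: P K O P K K P P K O P K K P
WS: work from column 14 back to column 1 (reverse the tiled row), swapping K<->P (O and / unchanged).
Row 2 as worked: K P P K O P K K P P K O P K
The 10th stitch worked is P.

Result:
P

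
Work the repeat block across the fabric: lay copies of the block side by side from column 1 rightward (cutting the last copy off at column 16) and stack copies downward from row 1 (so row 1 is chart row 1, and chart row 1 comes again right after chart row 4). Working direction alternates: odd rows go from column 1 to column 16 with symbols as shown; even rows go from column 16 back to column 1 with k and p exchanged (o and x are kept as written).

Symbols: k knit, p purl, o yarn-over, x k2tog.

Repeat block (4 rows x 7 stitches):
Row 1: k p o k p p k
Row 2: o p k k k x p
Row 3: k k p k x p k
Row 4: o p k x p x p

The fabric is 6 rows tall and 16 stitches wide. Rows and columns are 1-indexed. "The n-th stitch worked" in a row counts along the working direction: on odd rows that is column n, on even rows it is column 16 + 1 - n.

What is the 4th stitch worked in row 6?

Row 6: (6-1) mod 4 = 1, so use chart row 2. Even row -> WS.
Chart row 2 tiled across columns 1-16: o p k k k x p o p k k k x p o p
WS: work from column 16 back to column 1 (reverse the tiled row), swapping k<->p (o and x unchanged).
Row 6 as worked: k o k x p p p k o k x p p p k o
Counting 4 along the worked row gives x.

== STITCH ==
x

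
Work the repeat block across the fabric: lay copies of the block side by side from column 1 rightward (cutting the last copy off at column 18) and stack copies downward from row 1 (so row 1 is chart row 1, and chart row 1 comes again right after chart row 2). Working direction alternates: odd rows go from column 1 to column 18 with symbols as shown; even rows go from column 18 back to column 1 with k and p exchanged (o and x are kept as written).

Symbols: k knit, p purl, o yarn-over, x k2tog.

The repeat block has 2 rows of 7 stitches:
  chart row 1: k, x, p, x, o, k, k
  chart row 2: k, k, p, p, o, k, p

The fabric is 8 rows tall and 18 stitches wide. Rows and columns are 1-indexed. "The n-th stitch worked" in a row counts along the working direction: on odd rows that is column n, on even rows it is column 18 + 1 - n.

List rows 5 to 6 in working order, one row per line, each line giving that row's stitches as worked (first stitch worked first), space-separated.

Row 5: chart row 1, RS - tile across columns 1-18 and work as-is.
Row 6: chart row 2, WS - tiled (columns 1-18): k k p p o k p k k p p o k p k k p p; work from column 18 back to 1 with k<->p swapped.

== ROWS AS WORKED ==
k x p x o k k k x p x o k k k x p x
k k p p k p o k k p p k p o k k p p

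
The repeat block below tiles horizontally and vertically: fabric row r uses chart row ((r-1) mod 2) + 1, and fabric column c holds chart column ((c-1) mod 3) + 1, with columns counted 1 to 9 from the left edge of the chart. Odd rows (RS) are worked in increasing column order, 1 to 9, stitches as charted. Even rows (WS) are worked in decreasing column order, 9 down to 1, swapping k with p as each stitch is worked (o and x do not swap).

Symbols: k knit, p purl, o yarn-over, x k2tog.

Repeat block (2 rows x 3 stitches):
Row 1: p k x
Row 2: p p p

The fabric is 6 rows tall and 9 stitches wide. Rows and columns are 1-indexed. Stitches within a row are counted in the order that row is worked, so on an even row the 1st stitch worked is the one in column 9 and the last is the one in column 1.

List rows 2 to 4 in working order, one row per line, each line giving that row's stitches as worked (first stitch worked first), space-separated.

Row 2: chart row 2, WS - tiled (columns 1-9): p p p p p p p p p; work from column 9 back to 1 with k<->p swapped.
Row 3: chart row 1, RS - tile across columns 1-9 and work as-is.
Row 4: chart row 2, WS - tiled (columns 1-9): p p p p p p p p p; work from column 9 back to 1 with k<->p swapped.

Result:
k k k k k k k k k
p k x p k x p k x
k k k k k k k k k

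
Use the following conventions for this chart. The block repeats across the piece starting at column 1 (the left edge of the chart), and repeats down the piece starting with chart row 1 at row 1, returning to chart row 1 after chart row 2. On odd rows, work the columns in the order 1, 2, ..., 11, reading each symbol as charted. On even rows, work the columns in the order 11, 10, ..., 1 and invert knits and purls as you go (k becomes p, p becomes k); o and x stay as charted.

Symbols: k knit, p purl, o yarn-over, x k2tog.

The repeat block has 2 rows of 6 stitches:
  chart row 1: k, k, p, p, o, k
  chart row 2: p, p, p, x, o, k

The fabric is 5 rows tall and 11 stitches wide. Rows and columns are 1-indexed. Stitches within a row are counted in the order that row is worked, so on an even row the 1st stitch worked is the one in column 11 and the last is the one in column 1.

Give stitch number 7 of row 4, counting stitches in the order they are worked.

Stitch:
o

Derivation:
Row 4 uses chart row ((4-1) mod 2)+1 = 2. Row 4 is even, so WS.
Chart row 2 tiled across columns 1-11: p p p x o k p p p x o
WS row: flip the tiled sequence (start at column 11) and apply k<->p; o and x stay.
Row 4 as worked: o x k k k p o x k k k
Stitch 7 in working order -> o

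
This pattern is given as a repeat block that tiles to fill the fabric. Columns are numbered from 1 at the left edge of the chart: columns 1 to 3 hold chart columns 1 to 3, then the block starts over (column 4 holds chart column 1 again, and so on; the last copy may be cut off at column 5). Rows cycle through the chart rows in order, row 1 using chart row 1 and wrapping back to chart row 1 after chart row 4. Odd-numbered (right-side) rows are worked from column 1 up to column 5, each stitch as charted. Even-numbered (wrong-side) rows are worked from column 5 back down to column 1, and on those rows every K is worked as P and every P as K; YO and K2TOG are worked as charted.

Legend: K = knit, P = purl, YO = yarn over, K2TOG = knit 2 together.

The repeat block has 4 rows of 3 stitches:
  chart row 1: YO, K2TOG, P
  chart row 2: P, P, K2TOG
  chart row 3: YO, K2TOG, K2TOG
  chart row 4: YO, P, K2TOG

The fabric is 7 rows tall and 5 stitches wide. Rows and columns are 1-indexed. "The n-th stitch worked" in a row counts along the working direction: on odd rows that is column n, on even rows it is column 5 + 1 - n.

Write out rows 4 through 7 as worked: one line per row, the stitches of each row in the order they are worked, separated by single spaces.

Row 4: chart row 4, WS - tiled (columns 1-5): YO P K2TOG YO P; work from column 5 back to 1 with K<->P swapped.
Row 5: chart row 1, RS - tile across columns 1-5 and work as-is.
Row 6: chart row 2, WS - tiled (columns 1-5): P P K2TOG P P; work from column 5 back to 1 with K<->P swapped.
Row 7: chart row 3, RS - tile across columns 1-5 and work as-is.

== ROWS AS WORKED ==
K YO K2TOG K YO
YO K2TOG P YO K2TOG
K K K2TOG K K
YO K2TOG K2TOG YO K2TOG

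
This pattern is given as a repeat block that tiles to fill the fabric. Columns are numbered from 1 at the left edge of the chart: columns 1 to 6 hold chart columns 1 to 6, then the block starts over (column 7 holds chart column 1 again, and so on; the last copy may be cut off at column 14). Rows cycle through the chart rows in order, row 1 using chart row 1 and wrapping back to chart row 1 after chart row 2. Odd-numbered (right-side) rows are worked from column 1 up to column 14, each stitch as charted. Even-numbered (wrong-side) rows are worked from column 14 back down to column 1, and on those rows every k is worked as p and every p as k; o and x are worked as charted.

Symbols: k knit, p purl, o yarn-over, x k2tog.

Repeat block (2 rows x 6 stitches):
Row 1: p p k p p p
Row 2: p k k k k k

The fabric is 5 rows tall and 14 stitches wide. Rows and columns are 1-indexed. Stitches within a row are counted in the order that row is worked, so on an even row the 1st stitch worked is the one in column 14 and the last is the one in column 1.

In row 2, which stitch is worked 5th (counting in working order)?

== STITCH ==
p

Derivation:
Row 2 uses chart row ((2-1) mod 2)+1 = 2. Row 2 is even, so WS.
Chart row 2 tiled across columns 1-14: p k k k k k p k k k k k p k
WS: work from column 14 back to column 1 (reverse the tiled row), swapping k<->p (o and x unchanged).
Row 2 as worked: p k p p p p p k p p p p p k
Counting 5 along the worked row gives p.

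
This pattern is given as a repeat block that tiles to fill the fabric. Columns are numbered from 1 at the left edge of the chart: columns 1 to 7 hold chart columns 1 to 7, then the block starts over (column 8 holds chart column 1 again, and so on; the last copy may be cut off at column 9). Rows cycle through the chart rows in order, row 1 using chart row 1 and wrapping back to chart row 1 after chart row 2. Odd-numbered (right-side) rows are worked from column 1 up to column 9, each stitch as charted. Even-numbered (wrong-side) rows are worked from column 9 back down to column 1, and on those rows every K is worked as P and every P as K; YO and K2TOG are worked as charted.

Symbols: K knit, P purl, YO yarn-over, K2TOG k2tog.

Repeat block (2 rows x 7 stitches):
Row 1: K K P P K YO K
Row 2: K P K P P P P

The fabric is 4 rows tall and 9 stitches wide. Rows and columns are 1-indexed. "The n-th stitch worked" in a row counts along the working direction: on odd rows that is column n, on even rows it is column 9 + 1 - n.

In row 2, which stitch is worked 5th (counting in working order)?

Result:
K

Derivation:
For row 2: chart row = ((2-1) mod 2) + 1 = 2; this is a WS (even) row.
Chart row 2 tiled across columns 1-9: K P K P P P P K P
WS row: flip the tiled sequence (start at column 9) and apply K<->P; YO and K2TOG stay.
Row 2 as worked: K P K K K K P K P
The 5th stitch worked is K.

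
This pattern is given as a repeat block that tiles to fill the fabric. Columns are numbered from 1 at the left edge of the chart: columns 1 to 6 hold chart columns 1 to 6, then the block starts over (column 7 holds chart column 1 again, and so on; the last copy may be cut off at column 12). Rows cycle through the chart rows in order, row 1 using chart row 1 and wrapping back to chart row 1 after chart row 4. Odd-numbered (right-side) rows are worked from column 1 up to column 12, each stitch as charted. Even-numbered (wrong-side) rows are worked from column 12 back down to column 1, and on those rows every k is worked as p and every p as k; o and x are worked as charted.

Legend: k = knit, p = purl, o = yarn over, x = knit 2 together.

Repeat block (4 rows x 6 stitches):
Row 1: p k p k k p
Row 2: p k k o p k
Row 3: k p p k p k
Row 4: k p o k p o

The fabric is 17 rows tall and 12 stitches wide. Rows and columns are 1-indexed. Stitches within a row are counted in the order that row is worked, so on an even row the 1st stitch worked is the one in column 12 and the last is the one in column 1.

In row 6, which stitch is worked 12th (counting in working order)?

Stitch:
k

Derivation:
Row 6 uses chart row ((6-1) mod 4)+1 = 2. Row 6 is even, so WS.
Chart row 2 tiled across columns 1-12: p k k o p k p k k o p k
Wrong side: read the tiled row from column 12 down to 1 and exchange k with p (leave o, x).
Row 6 as worked: p k o p p k p k o p p k
The 12th stitch worked is k.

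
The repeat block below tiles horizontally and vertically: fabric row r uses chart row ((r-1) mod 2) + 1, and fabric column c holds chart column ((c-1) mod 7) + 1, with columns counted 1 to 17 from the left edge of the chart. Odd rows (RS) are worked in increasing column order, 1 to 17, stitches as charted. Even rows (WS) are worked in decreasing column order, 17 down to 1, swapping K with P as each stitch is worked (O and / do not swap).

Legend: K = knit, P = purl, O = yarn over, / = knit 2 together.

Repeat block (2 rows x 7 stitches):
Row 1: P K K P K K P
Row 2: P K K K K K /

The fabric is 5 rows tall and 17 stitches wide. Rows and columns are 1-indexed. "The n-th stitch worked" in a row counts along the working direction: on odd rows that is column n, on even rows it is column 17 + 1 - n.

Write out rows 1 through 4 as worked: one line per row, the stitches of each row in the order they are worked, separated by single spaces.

Row 1: chart row 1, RS - tile across columns 1-17 and work as-is.
Row 2: chart row 2, WS - tiled (columns 1-17): P K K K K K / P K K K K K / P K K; work from column 17 back to 1 with K<->P swapped.
Row 3: chart row 1, RS - tile across columns 1-17 and work as-is.
Row 4: chart row 2, WS - tiled (columns 1-17): P K K K K K / P K K K K K / P K K; work from column 17 back to 1 with K<->P swapped.

Rows as worked:
P K K P K K P P K K P K K P P K K
P P K / P P P P P K / P P P P P K
P K K P K K P P K K P K K P P K K
P P K / P P P P P K / P P P P P K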